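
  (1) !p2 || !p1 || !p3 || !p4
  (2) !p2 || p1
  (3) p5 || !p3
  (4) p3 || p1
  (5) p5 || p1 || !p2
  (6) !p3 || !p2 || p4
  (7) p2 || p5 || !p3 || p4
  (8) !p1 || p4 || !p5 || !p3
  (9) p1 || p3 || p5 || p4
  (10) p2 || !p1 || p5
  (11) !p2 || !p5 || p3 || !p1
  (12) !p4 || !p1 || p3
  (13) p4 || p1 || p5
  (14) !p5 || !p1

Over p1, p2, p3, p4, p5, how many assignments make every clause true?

There are 2^5 = 32 truth assignments over (p1, p2, p3, p4, p5).
Split on p5. With p5 = true, the clauses containing p5 are satisfied and !p5 drops from the rest; 2 of the 2^4 = 16 assignments to the other variables satisfy what remains.
With p5 = false, by the same count on the reduced clause set, 1 assignment works.
Total: 2 + 1 = 3.

3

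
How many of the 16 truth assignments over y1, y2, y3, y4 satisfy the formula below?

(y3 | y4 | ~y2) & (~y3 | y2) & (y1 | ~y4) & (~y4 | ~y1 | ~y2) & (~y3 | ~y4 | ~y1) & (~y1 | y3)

There are 2^4 = 16 truth assignments over (y1, y2, y3, y4).
Split on y1. With y1 = 1, the clauses containing y1 are satisfied and ~y1 drops from the rest; 1 of the 2^3 = 8 assignments to the other variables satisfy what remains.
With y1 = 0, by the same count on the reduced clause set, 2 assignments work.
Total: 1 + 2 = 3.

3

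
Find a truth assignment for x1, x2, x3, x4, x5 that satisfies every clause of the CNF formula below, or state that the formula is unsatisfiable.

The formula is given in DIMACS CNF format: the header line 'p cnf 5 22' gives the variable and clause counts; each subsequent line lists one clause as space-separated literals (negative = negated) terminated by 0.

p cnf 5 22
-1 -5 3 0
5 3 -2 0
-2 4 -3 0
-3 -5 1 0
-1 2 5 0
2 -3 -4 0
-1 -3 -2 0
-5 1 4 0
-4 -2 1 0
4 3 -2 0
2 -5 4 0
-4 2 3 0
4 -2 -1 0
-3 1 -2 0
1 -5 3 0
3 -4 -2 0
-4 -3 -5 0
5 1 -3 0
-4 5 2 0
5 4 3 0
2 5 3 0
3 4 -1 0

Case x1 = False:
Case x3 = False:
From the singleton clause (¬x5), x5 = False.
From the singleton clause (¬x2), x2 = False.
That conflicts with the unit clause (x2).
So x3 must be the other value — set x3 = True.
From the singleton clause (¬x5), x5 = False.
That conflicts with the unit clause (x5).
Either choice for x3 ends in contradiction.
So x1 must be the other value — set x1 = True.
Case x5 = False:
From the singleton clause (x2), x2 = True.
From the singleton clause (x3), x3 = True.
That conflicts with the unit clause (¬x3).
So x5 must be the other value — set x5 = True.
From the singleton clause (x3), x3 = True.
From the singleton clause (¬x2), x2 = False.
From the singleton clause (¬x4), x4 = False.
That conflicts with the unit clause (x4).
Either choice for x5 ends in contradiction.
Either choice for x1 ends in contradiction.

UNSATISFIABLE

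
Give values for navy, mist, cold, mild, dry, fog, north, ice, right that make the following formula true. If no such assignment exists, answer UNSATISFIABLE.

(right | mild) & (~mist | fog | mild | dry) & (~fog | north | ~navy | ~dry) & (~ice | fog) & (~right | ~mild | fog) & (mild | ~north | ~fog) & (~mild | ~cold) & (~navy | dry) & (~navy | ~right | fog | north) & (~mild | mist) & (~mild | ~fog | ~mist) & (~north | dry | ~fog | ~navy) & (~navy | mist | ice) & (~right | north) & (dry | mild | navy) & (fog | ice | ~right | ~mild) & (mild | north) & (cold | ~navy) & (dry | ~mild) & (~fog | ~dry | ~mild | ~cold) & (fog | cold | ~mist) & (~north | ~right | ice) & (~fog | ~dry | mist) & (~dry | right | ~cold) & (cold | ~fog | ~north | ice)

Branch on right: set right = 1.
Unit clause (north) forces north = 1.
Unit clause (ice) forces ice = 1.
Unit clause (fog) forces fog = 1.
Unit clause (mild) forces mild = 1.
Unit clause (~cold) forces cold = 0.
Unit clause (mist) forces mist = 1.
That conflicts with the unit clause (~mist).
Backtrack on right: now try right = 0.
Unit clause (mild) forces mild = 1.
Unit clause (~cold) forces cold = 0.
Unit clause (mist) forces mist = 1.
Unit clause (~fog) forces fog = 0.
That conflicts with the unit clause (fog).
Both values of right lead to a conflict.

UNSATISFIABLE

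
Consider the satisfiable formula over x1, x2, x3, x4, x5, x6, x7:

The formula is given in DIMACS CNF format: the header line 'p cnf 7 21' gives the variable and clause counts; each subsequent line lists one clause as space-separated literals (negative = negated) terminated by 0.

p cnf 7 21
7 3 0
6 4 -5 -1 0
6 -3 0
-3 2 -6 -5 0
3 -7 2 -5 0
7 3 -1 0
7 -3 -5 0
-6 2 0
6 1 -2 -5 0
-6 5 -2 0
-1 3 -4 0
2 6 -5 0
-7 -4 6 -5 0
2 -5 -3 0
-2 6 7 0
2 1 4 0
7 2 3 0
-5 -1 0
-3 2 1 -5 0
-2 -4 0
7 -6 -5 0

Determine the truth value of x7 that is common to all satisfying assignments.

Suppose x7 = False.
The clause (x3) is unit, so x3 = True.
The clause (x6) is unit, so x6 = True.
The clause (¬x5) is unit, so x5 = False.
The clause (x2) is unit, so x2 = True.
That conflicts with the unit clause (¬x2).
So every satisfying assignment has x7 = True.

True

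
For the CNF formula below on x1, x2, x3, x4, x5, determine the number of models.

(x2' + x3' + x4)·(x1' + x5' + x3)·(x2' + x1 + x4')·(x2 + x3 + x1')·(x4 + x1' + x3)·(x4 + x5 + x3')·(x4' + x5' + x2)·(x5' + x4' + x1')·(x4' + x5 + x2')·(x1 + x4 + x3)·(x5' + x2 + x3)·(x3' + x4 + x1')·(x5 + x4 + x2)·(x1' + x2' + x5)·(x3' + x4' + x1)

3

There are 2^5 = 32 truth assignments over (x1, x2, x3, x4, x5).
Split on x4. With x4 = 1, the clauses containing x4 are satisfied and x4' drops from the rest; 2 of the 2^4 = 16 assignments to the other variables satisfy what remains.
With x4 = 0, by the same count on the reduced clause set, 1 assignment works.
(One model: x1=F, x2=F, x3=F, x4=T, x5=F.)
Total: 2 + 1 = 3.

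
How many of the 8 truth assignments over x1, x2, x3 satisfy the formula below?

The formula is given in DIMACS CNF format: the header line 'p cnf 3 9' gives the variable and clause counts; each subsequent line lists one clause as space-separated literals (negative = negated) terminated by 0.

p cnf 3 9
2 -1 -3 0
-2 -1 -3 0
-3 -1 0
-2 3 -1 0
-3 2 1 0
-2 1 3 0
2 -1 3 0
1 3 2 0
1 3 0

There are 2^3 = 8 truth assignments over (x1, x2, x3).
Check each against the 9 clauses (columns in the order x1, x2, x3):
  F F F  ✗ fails (x1 ∨ x3 ∨ x2)
  F F T  ✗ fails (¬x3 ∨ x2 ∨ x1)
  F T F  ✗ fails (¬x2 ∨ x1 ∨ x3)
  F T T  ✓ satisfies all
  T F F  ✗ fails (x2 ∨ ¬x1 ∨ x3)
  T F T  ✗ fails (x2 ∨ ¬x1 ∨ ¬x3)
  T T F  ✗ fails (¬x2 ∨ x3 ∨ ¬x1)
  T T T  ✗ fails (¬x2 ∨ ¬x1 ∨ ¬x3)
1 of the 8 rows is a model.

1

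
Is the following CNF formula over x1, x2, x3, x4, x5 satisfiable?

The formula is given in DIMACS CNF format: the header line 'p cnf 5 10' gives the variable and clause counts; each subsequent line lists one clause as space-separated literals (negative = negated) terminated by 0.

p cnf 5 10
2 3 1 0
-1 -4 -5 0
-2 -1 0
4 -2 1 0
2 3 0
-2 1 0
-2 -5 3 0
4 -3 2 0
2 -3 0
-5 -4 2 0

Try x2 = False.
Unit clause (x3) forces x3 = True.
Now (¬x3) is unsatisfied and unit — conflict.
So x2 must be the other value — set x2 = True.
Unit clause (¬x1) forces x1 = False.
Now (x1) is unsatisfied and unit — conflict.
Either choice for x2 ends in contradiction.
No assignment satisfies every clause.

No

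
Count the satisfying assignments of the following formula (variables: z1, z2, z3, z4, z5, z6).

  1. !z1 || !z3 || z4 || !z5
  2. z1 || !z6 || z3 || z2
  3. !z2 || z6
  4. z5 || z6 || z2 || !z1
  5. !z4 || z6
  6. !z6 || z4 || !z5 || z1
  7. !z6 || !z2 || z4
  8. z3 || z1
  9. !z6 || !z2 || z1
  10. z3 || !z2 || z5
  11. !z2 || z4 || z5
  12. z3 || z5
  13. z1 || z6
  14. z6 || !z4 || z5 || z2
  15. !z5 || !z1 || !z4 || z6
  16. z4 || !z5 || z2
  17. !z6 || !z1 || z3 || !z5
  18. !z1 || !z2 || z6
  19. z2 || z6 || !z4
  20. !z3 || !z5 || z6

8

There are 2^6 = 64 truth assignments over (z1, z2, z3, z4, z5, z6).
Split on z5. With z5 = true, the clauses containing z5 are satisfied and !z5 drops from the rest; 3 of the 2^5 = 32 assignments to the other variables satisfy what remains.
With z5 = false, by the same count on the reduced clause set, 5 assignments work.
Total: 3 + 5 = 8.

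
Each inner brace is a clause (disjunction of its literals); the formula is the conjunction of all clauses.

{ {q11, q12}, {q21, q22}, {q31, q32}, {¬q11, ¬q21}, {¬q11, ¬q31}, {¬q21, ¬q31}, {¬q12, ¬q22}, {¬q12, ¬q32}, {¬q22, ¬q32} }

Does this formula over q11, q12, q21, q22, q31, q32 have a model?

Suppose q11 = True.
Unit clause (¬q21) forces q21 = False.
Unit clause (q22) forces q22 = True.
Unit clause (¬q31) forces q31 = False.
Unit clause (q32) forces q32 = True.
But (¬q32) is also a unit clause — contradiction.
So q11 must be the other value — set q11 = False.
Unit clause (q12) forces q12 = True.
Unit clause (¬q22) forces q22 = False.
Unit clause (q21) forces q21 = True.
Unit clause (¬q31) forces q31 = False.
Unit clause (q32) forces q32 = True.
But (¬q32) is also a unit clause — contradiction.
Neither q11 = True nor q11 = False works.
No assignment satisfies every clause.

Unsatisfiable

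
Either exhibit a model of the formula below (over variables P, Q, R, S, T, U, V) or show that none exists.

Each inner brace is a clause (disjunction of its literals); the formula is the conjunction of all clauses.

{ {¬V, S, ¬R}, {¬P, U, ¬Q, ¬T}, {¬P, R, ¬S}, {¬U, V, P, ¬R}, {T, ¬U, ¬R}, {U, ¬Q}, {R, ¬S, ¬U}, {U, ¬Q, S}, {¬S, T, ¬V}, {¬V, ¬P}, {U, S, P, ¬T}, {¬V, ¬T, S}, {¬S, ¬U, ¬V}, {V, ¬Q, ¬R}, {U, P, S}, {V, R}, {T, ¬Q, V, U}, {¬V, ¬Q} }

P ↦ False,  Q ↦ False,  R ↦ True,  S ↦ True,  T ↦ True,  U ↦ False,  V ↦ False

Case U = False:
(¬Q) alone gives Q = False.
Case V = False:
(R) alone gives R = True.
Case P = False:
(S) alone gives S = True.
No clause remains; T is free.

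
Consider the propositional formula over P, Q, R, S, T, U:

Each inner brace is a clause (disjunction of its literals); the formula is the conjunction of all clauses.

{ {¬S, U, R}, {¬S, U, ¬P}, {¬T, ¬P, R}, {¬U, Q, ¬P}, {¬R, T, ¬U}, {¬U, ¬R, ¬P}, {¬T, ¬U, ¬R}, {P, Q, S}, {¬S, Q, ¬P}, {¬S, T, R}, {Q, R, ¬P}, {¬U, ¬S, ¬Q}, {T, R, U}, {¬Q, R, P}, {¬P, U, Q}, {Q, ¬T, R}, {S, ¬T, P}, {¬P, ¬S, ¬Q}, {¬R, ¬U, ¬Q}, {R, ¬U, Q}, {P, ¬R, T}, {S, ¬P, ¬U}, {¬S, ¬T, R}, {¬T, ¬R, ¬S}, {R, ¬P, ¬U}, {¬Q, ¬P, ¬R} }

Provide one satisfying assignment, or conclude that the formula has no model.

Try S = False.
Try P = True.
From the singleton clause (¬U), U = False.
From the singleton clause (Q), Q = True.
From the singleton clause (¬R), R = False.
From the singleton clause (¬T), T = False.
That conflicts with the unit clause (T).
So P must be the other value — set P = False.
From the singleton clause (Q), Q = True.
From the singleton clause (R), R = True.
From the singleton clause (¬T), T = False.
That conflicts with the unit clause (T).
Both values of P lead to a conflict.
So S must be the other value — set S = True.
Try U = True.
From the singleton clause (¬Q), Q = False.
From the singleton clause (¬P), P = False.
From the singleton clause (R), R = True.
From the singleton clause (T), T = True.
That conflicts with the unit clause (¬T).
So U must be the other value — set U = False.
From the singleton clause (R), R = True.
From the singleton clause (¬P), P = False.
From the singleton clause (T), T = True.
That conflicts with the unit clause (¬T).
Both values of U lead to a conflict.
Both values of S lead to a conflict.

UNSATISFIABLE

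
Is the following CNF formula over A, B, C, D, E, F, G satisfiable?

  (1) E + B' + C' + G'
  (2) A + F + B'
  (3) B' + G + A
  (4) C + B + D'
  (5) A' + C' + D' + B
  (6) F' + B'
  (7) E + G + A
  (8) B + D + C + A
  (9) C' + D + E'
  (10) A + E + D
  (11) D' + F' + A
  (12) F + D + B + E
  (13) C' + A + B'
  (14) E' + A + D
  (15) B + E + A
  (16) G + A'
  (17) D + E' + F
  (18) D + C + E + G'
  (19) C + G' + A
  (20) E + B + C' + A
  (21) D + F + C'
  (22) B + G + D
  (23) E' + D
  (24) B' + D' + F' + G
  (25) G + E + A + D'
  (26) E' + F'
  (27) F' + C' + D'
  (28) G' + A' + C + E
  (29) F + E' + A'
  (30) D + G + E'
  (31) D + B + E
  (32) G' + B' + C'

Try F = 0.
Try A = 0.
Unit clause (B') forces B = 0.
Unit clause (E) forces E = 1.
Unit clause (D) forces D = 1.
Unit clause (C) forces C = 1.
All clauses hold; G can take either value.
A satisfying assignment: A: 0,  B: 0,  C: 1,  D: 1,  E: 1,  F: 0,  G: 1.

Yes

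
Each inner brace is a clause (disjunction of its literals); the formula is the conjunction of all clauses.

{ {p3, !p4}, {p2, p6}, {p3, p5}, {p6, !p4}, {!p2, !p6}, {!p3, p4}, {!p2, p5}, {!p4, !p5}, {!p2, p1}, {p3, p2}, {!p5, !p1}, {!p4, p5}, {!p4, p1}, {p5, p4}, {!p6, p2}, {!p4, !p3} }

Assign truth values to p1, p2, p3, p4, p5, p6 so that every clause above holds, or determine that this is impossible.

Suppose p3 = true.
Unit clause (p4) forces p4 = true.
That conflicts with the unit clause (!p4).
Backtrack on p3: now try p3 = false.
Unit clause (!p4) forces p4 = false.
Unit clause (p5) forces p5 = true.
Unit clause (p2) forces p2 = true.
Unit clause (!p6) forces p6 = false.
Unit clause (p1) forces p1 = true.
That conflicts with the unit clause (!p1).
Both values of p3 lead to a conflict.

UNSATISFIABLE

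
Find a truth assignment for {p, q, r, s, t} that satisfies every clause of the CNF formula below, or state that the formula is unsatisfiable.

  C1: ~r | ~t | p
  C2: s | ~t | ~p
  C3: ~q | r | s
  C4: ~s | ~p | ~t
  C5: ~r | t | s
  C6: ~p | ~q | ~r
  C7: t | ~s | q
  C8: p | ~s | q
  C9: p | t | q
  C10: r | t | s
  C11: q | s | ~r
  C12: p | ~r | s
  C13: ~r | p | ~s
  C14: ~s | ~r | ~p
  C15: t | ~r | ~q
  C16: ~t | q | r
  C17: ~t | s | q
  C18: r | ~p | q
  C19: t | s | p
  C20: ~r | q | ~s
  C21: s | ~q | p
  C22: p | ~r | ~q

p ↦ 0,  q ↦ 1,  r ↦ 0,  s ↦ 1,  t ↦ 1

Branch on r: set r = 0.
Branch on q: set q = 1.
Unit clause (s) forces s = 1.
Branch on p: set p = 0.
No clause remains; t is free.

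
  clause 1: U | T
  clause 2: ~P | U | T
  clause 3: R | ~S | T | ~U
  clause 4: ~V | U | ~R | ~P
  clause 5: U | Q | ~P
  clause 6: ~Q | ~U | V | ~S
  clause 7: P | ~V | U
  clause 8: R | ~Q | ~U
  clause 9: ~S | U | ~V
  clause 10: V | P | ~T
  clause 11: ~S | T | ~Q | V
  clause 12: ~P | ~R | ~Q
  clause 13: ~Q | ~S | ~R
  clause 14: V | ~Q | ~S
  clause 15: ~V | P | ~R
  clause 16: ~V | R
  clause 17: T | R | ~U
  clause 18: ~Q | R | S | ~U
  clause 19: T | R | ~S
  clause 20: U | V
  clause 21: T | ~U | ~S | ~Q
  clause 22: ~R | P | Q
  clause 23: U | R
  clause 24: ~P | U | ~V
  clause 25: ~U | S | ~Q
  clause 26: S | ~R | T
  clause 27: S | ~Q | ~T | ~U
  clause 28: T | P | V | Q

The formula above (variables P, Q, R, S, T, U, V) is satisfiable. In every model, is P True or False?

Suppose P = 0.
Case U = 1:
Case R = 1:
From the singleton clause (~V), V = 0.
From the singleton clause (~T), T = 0.
From the singleton clause (Q), Q = 1.
From the singleton clause (~S), S = 0.
But (S) is also a unit clause — contradiction.
Backtrack on R: now try R = 0.
From the singleton clause (~Q), Q = 0.
From the singleton clause (~V), V = 0.
From the singleton clause (~T), T = 0.
But (T) is also a unit clause — contradiction.
Both values of R lead to a conflict.
Backtrack on U: now try U = 0.
From the singleton clause (T), T = 1.
From the singleton clause (~V), V = 0.
But (V) is also a unit clause — contradiction.
Both values of U lead to a conflict.
So every satisfying assignment has P = True.

True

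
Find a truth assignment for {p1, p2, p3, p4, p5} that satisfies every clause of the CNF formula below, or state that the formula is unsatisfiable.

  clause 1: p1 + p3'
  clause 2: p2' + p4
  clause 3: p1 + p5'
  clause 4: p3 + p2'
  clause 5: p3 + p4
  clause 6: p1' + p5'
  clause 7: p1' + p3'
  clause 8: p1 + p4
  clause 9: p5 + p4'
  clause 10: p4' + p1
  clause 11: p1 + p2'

Case p1 = 1:
The clause (p5') is unit, so p5 = 0.
The clause (p3') is unit, so p3 = 0.
The clause (p2') is unit, so p2 = 0.
The clause (p4) is unit, so p4 = 1.
Now (p4') is unsatisfied and unit — conflict.
Backtrack on p1: now try p1 = 0.
The clause (p3') is unit, so p3 = 0.
The clause (p5') is unit, so p5 = 0.
The clause (p2') is unit, so p2 = 0.
The clause (p4) is unit, so p4 = 1.
Now (p4') is unsatisfied and unit — conflict.
Either choice for p1 ends in contradiction.

UNSATISFIABLE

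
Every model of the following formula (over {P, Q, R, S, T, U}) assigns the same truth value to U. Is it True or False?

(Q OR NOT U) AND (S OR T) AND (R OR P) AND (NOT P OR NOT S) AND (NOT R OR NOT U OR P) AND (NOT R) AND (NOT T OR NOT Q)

Suppose U = true.
Unit clause (Q) forces Q = true.
Unit clause (NOT R) forces R = false.
Unit clause (P) forces P = true.
Unit clause (NOT S) forces S = false.
Unit clause (T) forces T = true.
Now (NOT T) is unsatisfied and unit — conflict.
So every satisfying assignment has U = False.

False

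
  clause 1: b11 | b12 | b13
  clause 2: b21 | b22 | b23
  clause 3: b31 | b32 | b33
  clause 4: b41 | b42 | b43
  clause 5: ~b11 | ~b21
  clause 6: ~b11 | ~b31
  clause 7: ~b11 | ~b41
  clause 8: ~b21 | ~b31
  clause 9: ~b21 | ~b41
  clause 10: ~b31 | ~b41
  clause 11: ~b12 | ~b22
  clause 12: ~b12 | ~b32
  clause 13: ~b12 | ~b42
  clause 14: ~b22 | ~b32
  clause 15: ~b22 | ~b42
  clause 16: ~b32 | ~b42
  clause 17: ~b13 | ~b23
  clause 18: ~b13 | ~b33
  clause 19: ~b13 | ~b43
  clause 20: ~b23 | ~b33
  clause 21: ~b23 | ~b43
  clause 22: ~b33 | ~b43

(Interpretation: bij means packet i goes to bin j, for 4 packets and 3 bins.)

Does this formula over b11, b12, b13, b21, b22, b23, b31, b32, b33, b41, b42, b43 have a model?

Suppose b11 = 0.
Suppose b12 = 1.
From the singleton clause (~b22), b22 = 0.
From the singleton clause (~b32), b32 = 0.
From the singleton clause (~b42), b42 = 0.
Suppose b21 = 1.
From the singleton clause (~b31), b31 = 0.
From the singleton clause (b33), b33 = 1.
From the singleton clause (~b41), b41 = 0.
From the singleton clause (b43), b43 = 1.
But (~b43) is also a unit clause — contradiction.
So b21 must be the other value — set b21 = 0.
From the singleton clause (b23), b23 = 1.
From the singleton clause (~b13), b13 = 0.
From the singleton clause (~b33), b33 = 0.
From the singleton clause (b31), b31 = 1.
From the singleton clause (~b41), b41 = 0.
From the singleton clause (b43), b43 = 1.
But (~b43) is also a unit clause — contradiction.
Neither b21 = 1 nor b21 = 0 works.
So b12 must be the other value — set b12 = 0.
From the singleton clause (b13), b13 = 1.
From the singleton clause (~b23), b23 = 0.
From the singleton clause (~b33), b33 = 0.
From the singleton clause (~b43), b43 = 0.
Suppose b21 = 1.
From the singleton clause (~b31), b31 = 0.
From the singleton clause (b32), b32 = 1.
From the singleton clause (~b41), b41 = 0.
From the singleton clause (b42), b42 = 1.
But (~b42) is also a unit clause — contradiction.
So b21 must be the other value — set b21 = 0.
From the singleton clause (b22), b22 = 1.
From the singleton clause (~b32), b32 = 0.
From the singleton clause (b31), b31 = 1.
From the singleton clause (~b41), b41 = 0.
From the singleton clause (b42), b42 = 1.
But (~b42) is also a unit clause — contradiction.
Neither b21 = 1 nor b21 = 0 works.
Neither b12 = 1 nor b12 = 0 works.
So b11 must be the other value — set b11 = 1.
From the singleton clause (~b21), b21 = 0.
From the singleton clause (~b31), b31 = 0.
From the singleton clause (~b41), b41 = 0.
Suppose b22 = 1.
From the singleton clause (~b12), b12 = 0.
From the singleton clause (~b32), b32 = 0.
From the singleton clause (b33), b33 = 1.
From the singleton clause (~b42), b42 = 0.
From the singleton clause (b43), b43 = 1.
But (~b43) is also a unit clause — contradiction.
So b22 must be the other value — set b22 = 0.
From the singleton clause (b23), b23 = 1.
From the singleton clause (~b13), b13 = 0.
From the singleton clause (~b33), b33 = 0.
From the singleton clause (b32), b32 = 1.
From the singleton clause (~b12), b12 = 0.
From the singleton clause (~b42), b42 = 0.
From the singleton clause (b43), b43 = 1.
But (~b43) is also a unit clause — contradiction.
Neither b22 = 1 nor b22 = 0 works.
Neither b11 = 1 nor b11 = 0 works.
No assignment satisfies every clause.

No, unsatisfiable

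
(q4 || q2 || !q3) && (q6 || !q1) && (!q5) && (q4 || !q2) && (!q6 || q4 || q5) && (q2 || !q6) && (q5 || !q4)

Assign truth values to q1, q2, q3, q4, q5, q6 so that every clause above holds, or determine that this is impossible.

The clause (!q5) is unit, so q5 = false.
The clause (!q4) is unit, so q4 = false.
The clause (!q2) is unit, so q2 = false.
The clause (!q3) is unit, so q3 = false.
The clause (!q6) is unit, so q6 = false.
The clause (!q1) is unit, so q1 = false.
This assignment satisfies each clause.

q1 ↦ false; q2 ↦ false; q3 ↦ false; q4 ↦ false; q5 ↦ false; q6 ↦ false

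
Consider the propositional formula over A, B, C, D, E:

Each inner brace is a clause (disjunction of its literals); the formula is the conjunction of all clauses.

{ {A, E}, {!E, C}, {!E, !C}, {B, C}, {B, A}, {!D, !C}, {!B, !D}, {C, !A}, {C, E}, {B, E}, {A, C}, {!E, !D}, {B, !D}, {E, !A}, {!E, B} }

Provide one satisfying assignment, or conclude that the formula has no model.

Try A = true.
Unit clause (C) forces C = true.
Unit clause (!E) forces E = false.
But (E) is also a unit clause — contradiction.
Undo A and try A = false.
Unit clause (E) forces E = true.
Unit clause (C) forces C = true.
But (!C) is also a unit clause — contradiction.
Either choice for A ends in contradiction.

UNSATISFIABLE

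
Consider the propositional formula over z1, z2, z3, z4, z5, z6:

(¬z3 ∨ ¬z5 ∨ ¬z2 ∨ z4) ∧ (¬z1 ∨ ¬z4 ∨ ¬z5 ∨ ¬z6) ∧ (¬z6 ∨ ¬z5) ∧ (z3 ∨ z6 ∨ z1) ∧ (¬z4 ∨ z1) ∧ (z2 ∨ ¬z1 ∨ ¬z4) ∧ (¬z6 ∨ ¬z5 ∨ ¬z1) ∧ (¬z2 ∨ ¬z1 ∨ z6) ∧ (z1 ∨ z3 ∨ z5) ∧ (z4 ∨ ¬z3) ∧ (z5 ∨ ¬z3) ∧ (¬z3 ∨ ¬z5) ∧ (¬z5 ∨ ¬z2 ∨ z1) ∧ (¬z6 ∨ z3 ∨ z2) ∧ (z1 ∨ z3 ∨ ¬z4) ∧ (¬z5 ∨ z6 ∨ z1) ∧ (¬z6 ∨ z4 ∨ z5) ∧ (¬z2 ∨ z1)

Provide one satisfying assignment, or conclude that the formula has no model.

Case z6 = False:
Case z3 = False:
From the singleton clause (z1), z1 = True.
From the singleton clause (¬z2), z2 = False.
From the singleton clause (¬z4), z4 = False.
All clauses hold; z5 can take either value.

z1 ↦ True,  z2 ↦ False,  z3 ↦ False,  z4 ↦ False,  z5 ↦ False,  z6 ↦ False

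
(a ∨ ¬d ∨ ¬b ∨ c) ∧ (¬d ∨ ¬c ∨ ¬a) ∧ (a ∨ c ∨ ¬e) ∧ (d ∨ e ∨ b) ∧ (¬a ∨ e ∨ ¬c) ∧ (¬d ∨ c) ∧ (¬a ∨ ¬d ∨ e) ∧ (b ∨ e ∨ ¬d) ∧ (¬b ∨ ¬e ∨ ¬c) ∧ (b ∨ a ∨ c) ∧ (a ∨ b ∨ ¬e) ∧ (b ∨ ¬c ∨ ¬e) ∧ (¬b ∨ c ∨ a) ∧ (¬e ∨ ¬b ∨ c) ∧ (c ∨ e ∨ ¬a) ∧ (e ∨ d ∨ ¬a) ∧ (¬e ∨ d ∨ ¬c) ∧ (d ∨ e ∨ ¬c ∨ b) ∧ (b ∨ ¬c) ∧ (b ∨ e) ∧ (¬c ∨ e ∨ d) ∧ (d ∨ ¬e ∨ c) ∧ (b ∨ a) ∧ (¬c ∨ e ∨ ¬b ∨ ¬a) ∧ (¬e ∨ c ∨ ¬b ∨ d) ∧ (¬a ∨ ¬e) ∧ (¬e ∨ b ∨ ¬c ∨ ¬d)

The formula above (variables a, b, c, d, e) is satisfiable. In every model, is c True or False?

Suppose c = False.
From the singleton clause (¬d), d = False.
From the singleton clause (¬e), e = False.
From the singleton clause (b), b = True.
From the singleton clause (a), a = True.
That conflicts with the unit clause (¬a).
So every satisfying assignment has c = True.

True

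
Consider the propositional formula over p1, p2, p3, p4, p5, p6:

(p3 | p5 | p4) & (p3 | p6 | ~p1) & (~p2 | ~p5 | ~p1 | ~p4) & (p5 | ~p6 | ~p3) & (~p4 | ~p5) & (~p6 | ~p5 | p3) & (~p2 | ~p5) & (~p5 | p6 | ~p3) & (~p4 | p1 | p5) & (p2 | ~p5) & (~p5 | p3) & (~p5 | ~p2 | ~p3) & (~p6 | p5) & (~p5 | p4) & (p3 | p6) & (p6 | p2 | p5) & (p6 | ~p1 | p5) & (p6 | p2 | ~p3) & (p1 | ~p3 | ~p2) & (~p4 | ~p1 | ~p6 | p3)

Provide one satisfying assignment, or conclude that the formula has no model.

Suppose p4 = 0.
The clause (~p5) is unit, so p5 = 0.
The clause (p3) is unit, so p3 = 1.
The clause (~p6) is unit, so p6 = 0.
The clause (p2) is unit, so p2 = 1.
The clause (~p1) is unit, so p1 = 0.
That conflicts with the unit clause (p1).
So p4 must be the other value — set p4 = 1.
The clause (~p5) is unit, so p5 = 0.
The clause (p1) is unit, so p1 = 1.
The clause (~p6) is unit, so p6 = 0.
That conflicts with the unit clause (p6).
Neither p4 = 1 nor p4 = 0 works.

UNSATISFIABLE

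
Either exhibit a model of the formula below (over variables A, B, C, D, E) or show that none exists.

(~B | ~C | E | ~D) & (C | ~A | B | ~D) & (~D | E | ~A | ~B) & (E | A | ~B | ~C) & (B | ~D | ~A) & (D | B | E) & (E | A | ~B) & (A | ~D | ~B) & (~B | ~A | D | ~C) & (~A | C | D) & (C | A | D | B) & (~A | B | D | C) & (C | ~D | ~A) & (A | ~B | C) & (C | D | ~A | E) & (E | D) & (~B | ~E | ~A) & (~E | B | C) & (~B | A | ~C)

Branch on E: set E = 1.
Branch on B: set B = 0.
(C) alone gives C = 1.
Branch on D: set D = 0.
All clauses hold; A can take either value.

A=0; B=0; C=1; D=0; E=1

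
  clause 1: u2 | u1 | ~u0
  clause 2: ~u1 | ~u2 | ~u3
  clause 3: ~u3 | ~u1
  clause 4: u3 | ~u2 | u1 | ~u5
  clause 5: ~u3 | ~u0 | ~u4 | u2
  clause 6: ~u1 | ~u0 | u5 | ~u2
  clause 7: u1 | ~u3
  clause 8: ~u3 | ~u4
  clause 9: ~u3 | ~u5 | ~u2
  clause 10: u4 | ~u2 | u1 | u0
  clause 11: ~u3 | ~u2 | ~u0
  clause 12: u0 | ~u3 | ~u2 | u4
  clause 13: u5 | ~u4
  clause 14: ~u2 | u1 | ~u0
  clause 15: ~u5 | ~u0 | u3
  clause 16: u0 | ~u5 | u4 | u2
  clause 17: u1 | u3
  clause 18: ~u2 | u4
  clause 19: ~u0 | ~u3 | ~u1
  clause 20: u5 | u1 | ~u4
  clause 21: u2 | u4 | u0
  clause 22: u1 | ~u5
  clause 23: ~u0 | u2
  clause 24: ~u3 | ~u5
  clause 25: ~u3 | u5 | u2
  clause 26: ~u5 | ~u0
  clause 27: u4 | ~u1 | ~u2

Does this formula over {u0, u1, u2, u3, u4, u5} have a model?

Yes, satisfiable

Try u3 = 0.
(u1) alone gives u1 = 1.
Try u5 = 1.
(~u0) alone gives u0 = 0.
Try u4 = 1.
All clauses hold; u2 can take either value.
A satisfying assignment: u0=0,  u1=1,  u2=1,  u3=0,  u4=1,  u5=1.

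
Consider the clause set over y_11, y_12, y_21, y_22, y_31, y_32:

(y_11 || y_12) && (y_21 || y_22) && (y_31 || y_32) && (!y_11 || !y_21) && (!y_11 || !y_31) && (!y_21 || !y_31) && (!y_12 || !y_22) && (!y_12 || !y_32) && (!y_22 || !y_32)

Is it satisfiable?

No, unsatisfiable

Suppose y_11 = true.
From the singleton clause (!y_21), y_21 = false.
From the singleton clause (y_22), y_22 = true.
From the singleton clause (!y_31), y_31 = false.
From the singleton clause (y_32), y_32 = true.
But (!y_32) is also a unit clause — contradiction.
That branch fails; take y_11 = false instead.
From the singleton clause (y_12), y_12 = true.
From the singleton clause (!y_22), y_22 = false.
From the singleton clause (y_21), y_21 = true.
From the singleton clause (!y_31), y_31 = false.
From the singleton clause (y_32), y_32 = true.
But (!y_32) is also a unit clause — contradiction.
Neither y_11 = true nor y_11 = false works.
No assignment satisfies every clause.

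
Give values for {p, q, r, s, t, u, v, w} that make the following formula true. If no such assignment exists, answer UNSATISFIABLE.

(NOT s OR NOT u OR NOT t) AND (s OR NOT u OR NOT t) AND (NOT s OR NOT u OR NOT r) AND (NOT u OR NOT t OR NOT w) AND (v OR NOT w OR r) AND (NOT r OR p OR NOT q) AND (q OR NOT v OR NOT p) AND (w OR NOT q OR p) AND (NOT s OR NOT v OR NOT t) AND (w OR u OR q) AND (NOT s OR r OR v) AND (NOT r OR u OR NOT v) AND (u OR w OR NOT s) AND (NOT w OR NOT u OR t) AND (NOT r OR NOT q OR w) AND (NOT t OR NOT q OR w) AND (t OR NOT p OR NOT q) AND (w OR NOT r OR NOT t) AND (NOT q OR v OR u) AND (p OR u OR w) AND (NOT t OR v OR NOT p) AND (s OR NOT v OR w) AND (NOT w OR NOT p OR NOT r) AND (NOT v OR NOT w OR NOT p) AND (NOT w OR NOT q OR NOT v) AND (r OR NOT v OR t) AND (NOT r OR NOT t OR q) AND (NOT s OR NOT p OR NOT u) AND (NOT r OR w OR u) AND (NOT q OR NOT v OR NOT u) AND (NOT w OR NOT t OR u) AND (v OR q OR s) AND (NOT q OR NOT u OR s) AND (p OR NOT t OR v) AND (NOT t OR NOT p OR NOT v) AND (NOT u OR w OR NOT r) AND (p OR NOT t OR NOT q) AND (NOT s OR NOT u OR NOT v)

p=false; q=false; r=true; s=true; t=false; u=false; v=false; w=true

Try s = true.
Try u = false.
The clause (w) is unit, so w = true.
The clause (NOT t) is unit, so t = false.
Try v = false.
The clause (r) is unit, so r = true.
The clause (NOT q) is unit, so q = false.
The clause (NOT p) is unit, so p = false.
This assignment satisfies each clause.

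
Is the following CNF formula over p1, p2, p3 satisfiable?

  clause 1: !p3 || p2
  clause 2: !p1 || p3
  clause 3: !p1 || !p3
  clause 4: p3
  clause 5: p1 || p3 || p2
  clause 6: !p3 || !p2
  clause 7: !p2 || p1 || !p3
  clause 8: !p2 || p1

The clause (p3) is unit, so p3 = true.
The clause (p2) is unit, so p2 = true.
Now (!p2) is unsatisfied and unit — conflict.
No assignment satisfies every clause.

No, unsatisfiable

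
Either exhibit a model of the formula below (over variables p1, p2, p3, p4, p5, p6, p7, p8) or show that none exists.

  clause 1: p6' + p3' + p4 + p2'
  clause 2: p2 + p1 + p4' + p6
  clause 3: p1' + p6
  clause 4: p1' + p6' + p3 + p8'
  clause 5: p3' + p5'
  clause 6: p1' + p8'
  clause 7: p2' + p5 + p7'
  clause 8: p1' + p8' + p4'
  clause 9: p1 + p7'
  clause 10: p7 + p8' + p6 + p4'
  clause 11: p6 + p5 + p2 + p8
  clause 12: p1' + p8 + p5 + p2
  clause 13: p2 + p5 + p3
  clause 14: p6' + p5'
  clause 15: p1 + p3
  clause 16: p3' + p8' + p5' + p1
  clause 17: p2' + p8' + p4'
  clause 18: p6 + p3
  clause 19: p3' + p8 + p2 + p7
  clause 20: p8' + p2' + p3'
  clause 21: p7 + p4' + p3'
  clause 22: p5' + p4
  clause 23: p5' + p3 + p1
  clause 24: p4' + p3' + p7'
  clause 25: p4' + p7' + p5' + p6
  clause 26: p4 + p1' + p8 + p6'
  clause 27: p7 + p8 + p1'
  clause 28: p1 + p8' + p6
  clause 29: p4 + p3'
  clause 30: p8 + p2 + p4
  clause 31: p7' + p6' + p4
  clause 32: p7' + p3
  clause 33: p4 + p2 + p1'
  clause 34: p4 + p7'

UNSATISFIABLE

Suppose p1 = 0.
From the singleton clause (p7'), p7 = 0.
From the singleton clause (p3), p3 = 1.
From the singleton clause (p5'), p5 = 0.
From the singleton clause (p4'), p4 = 0.
Now (p4) is unsatisfied and unit — conflict.
Undo p1 and try p1 = 1.
From the singleton clause (p6), p6 = 1.
From the singleton clause (p8'), p8 = 0.
From the singleton clause (p5'), p5 = 0.
From the singleton clause (p2), p2 = 1.
From the singleton clause (p7'), p7 = 0.
Now (p7) is unsatisfied and unit — conflict.
Both values of p1 lead to a conflict.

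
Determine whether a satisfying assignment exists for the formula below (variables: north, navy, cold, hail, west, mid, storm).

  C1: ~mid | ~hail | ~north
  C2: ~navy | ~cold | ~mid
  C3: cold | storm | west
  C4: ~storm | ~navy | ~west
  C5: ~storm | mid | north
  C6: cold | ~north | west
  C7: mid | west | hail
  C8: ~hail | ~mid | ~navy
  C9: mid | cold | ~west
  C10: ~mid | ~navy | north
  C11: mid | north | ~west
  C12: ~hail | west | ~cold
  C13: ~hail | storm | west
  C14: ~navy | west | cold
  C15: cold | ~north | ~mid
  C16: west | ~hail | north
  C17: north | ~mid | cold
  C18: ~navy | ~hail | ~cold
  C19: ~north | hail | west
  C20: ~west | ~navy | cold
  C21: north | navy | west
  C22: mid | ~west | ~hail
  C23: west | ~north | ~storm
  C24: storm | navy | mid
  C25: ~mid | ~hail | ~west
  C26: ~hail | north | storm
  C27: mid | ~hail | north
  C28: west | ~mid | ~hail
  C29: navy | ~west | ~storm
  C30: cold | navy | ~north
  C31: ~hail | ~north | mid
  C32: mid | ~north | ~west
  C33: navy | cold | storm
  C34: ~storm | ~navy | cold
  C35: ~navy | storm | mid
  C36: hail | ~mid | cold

Try mid = 1.
Try hail = 0.
From the singleton clause (cold), cold = 1.
From the singleton clause (~navy), navy = 0.
Try north = 0.
From the singleton clause (west), west = 1.
From the singleton clause (~storm), storm = 0.
Every clause now holds.
A satisfying assignment: north: 0; navy: 0; cold: 1; hail: 0; west: 1; mid: 1; storm: 0.

Yes, satisfiable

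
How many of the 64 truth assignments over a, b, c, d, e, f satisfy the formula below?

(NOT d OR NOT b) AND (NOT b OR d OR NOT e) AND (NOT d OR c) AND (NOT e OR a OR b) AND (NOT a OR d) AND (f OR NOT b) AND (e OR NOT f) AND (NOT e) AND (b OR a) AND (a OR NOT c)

There are 2^6 = 64 truth assignments over (a, b, c, d, e, f).
Split on c. With c = true, the clauses containing c are satisfied and NOT c drops from the rest; 1 of the 2^5 = 32 assignments to the other variables satisfy what remains.
With c = false, by the same count on the reduced clause set, 0 assignments work.
(One model: a=T, b=F, c=T, d=T, e=F, f=F.)
Total: 1 + 0 = 1.

1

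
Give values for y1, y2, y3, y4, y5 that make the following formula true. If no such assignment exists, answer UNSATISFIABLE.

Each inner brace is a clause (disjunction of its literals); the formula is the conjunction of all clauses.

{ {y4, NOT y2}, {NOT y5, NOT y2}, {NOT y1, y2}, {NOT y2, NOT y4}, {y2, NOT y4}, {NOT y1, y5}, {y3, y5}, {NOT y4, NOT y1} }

Case y4 = false:
From the singleton clause (NOT y2), y2 = false.
From the singleton clause (NOT y1), y1 = false.
Case y3 = false:
From the singleton clause (y5), y5 = true.
This assignment satisfies each clause.

y1: false,  y2: false,  y3: false,  y4: false,  y5: true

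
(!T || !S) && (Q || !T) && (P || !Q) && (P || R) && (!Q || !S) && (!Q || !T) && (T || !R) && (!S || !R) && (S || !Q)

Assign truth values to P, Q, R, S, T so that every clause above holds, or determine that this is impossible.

Suppose T = false.
The clause (!R) is unit, so R = false.
The clause (P) is unit, so P = true.
Suppose Q = false.
Every clause is now satisfied; S is unconstrained.

P=true; Q=false; R=false; S=false; T=false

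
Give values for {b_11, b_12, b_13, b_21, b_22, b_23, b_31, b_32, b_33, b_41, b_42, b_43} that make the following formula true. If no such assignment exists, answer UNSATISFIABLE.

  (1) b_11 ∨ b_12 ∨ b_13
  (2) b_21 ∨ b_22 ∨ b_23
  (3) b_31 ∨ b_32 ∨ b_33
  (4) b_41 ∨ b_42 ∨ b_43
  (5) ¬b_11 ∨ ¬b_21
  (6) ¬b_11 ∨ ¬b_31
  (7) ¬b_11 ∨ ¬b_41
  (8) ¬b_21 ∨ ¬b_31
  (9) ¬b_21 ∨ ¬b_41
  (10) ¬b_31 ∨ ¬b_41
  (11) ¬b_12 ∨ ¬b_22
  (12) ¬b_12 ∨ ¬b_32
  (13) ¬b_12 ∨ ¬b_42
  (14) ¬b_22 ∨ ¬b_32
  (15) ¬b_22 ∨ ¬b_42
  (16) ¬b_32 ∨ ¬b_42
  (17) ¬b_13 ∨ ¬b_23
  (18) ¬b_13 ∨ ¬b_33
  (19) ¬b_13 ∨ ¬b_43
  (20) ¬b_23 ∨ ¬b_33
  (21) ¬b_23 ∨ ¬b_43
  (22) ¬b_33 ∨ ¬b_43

Branch on b_11: set b_11 = False.
Branch on b_12: set b_12 = True.
(¬b_22) alone gives b_22 = False.
(¬b_32) alone gives b_32 = False.
(¬b_42) alone gives b_42 = False.
Branch on b_21: set b_21 = True.
(¬b_31) alone gives b_31 = False.
(b_33) alone gives b_33 = True.
(¬b_41) alone gives b_41 = False.
(b_43) alone gives b_43 = True.
That conflicts with the unit clause (¬b_43).
Backtrack on b_21: now try b_21 = False.
(b_23) alone gives b_23 = True.
(¬b_13) alone gives b_13 = False.
(¬b_33) alone gives b_33 = False.
(b_31) alone gives b_31 = True.
(¬b_41) alone gives b_41 = False.
(b_43) alone gives b_43 = True.
That conflicts with the unit clause (¬b_43).
Both values of b_21 lead to a conflict.
Backtrack on b_12: now try b_12 = False.
(b_13) alone gives b_13 = True.
(¬b_23) alone gives b_23 = False.
(¬b_33) alone gives b_33 = False.
(¬b_43) alone gives b_43 = False.
Branch on b_21: set b_21 = True.
(¬b_31) alone gives b_31 = False.
(b_32) alone gives b_32 = True.
(¬b_41) alone gives b_41 = False.
(b_42) alone gives b_42 = True.
That conflicts with the unit clause (¬b_42).
Backtrack on b_21: now try b_21 = False.
(b_22) alone gives b_22 = True.
(¬b_32) alone gives b_32 = False.
(b_31) alone gives b_31 = True.
(¬b_41) alone gives b_41 = False.
(b_42) alone gives b_42 = True.
That conflicts with the unit clause (¬b_42).
Both values of b_21 lead to a conflict.
Both values of b_12 lead to a conflict.
Backtrack on b_11: now try b_11 = True.
(¬b_21) alone gives b_21 = False.
(¬b_31) alone gives b_31 = False.
(¬b_41) alone gives b_41 = False.
Branch on b_22: set b_22 = True.
(¬b_12) alone gives b_12 = False.
(¬b_32) alone gives b_32 = False.
(b_33) alone gives b_33 = True.
(¬b_42) alone gives b_42 = False.
(b_43) alone gives b_43 = True.
That conflicts with the unit clause (¬b_43).
Backtrack on b_22: now try b_22 = False.
(b_23) alone gives b_23 = True.
(¬b_13) alone gives b_13 = False.
(¬b_33) alone gives b_33 = False.
(b_32) alone gives b_32 = True.
(¬b_12) alone gives b_12 = False.
(¬b_42) alone gives b_42 = False.
(b_43) alone gives b_43 = True.
That conflicts with the unit clause (¬b_43).
Both values of b_22 lead to a conflict.
Both values of b_11 lead to a conflict.

UNSATISFIABLE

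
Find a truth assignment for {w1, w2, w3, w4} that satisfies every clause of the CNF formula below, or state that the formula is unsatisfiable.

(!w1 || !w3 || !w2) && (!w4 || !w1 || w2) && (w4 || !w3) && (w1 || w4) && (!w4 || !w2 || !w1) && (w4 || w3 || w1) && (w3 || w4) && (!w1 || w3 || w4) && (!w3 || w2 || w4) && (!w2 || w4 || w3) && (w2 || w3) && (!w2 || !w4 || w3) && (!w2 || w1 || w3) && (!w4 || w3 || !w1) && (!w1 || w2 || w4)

w1 ↦ false,  w2 ↦ false,  w3 ↦ true,  w4 ↦ true

Suppose w4 = true.
Suppose w1 = false.
Suppose w2 = false.
The clause (w3) is unit, so w3 = true.
This assignment satisfies each clause.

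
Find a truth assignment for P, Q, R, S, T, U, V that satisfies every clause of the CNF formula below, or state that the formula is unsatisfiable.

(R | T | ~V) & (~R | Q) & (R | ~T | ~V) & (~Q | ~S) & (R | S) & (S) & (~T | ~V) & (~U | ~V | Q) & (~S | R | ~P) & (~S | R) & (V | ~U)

UNSATISFIABLE

From the singleton clause (S), S = 1.
From the singleton clause (~Q), Q = 0.
From the singleton clause (~R), R = 0.
Now (R) is unsatisfied and unit — conflict.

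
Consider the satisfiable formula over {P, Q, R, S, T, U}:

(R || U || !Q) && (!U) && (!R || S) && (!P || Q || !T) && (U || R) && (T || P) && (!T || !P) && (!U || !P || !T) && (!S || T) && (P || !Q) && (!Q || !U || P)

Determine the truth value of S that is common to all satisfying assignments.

Suppose S = false.
From the singleton clause (!U), U = false.
From the singleton clause (!R), R = false.
But (R) is also a unit clause — contradiction.
So every satisfying assignment has S = True.

True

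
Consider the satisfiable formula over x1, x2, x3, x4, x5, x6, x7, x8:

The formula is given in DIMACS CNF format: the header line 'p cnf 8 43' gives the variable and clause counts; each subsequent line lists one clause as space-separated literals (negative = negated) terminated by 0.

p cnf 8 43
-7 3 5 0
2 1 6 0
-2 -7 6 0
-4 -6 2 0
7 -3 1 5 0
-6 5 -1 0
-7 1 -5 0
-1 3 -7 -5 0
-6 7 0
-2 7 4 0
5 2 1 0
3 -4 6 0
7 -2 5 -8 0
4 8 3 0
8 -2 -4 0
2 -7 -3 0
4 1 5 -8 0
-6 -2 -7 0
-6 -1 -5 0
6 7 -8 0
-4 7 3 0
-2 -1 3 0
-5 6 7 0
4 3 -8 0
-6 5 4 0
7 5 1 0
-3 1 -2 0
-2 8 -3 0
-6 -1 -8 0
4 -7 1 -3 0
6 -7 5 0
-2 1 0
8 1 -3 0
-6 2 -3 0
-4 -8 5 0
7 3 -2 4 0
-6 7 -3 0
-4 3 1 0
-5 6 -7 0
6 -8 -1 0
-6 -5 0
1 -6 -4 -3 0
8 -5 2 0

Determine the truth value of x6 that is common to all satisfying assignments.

Suppose x6 = True.
Unit clause (x7) forces x7 = True.
Unit clause (¬x2) forces x2 = False.
Unit clause (¬x4) forces x4 = False.
Unit clause (¬x3) forces x3 = False.
Unit clause (x5) forces x5 = True.
But (¬x5) is also a unit clause — contradiction.
So every satisfying assignment has x6 = False.

False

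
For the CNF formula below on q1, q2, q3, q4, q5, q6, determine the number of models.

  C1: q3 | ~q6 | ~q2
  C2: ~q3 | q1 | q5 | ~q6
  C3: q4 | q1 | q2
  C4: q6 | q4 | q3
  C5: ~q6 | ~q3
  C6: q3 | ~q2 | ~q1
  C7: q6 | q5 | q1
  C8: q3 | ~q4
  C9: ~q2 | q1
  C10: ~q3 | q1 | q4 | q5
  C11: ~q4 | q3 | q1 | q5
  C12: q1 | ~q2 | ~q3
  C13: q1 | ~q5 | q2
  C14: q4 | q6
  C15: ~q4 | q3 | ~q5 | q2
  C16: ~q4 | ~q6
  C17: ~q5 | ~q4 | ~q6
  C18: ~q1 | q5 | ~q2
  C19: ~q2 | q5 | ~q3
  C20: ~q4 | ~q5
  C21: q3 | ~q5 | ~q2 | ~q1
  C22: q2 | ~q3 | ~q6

There are 2^6 = 64 truth assignments over (q1, q2, q3, q4, q5, q6).
Split on q2. With q2 = 1, the clauses containing q2 are satisfied and ~q2 drops from the rest; 0 of the 2^5 = 32 assignments to the other variables satisfy what remains.
With q2 = 0, by the same count on the reduced clause set, 3 assignments work.
(One model: q1=T, q2=F, q3=F, q4=F, q5=F, q6=T.)
Total: 0 + 3 = 3.

3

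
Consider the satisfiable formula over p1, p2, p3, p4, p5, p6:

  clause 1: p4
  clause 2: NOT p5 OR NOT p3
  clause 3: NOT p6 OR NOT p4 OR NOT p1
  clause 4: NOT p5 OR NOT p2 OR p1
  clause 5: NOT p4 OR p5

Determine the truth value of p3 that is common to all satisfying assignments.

False

Suppose p3 = true.
Unit clause (p4) forces p4 = true.
Unit clause (NOT p5) forces p5 = false.
But (p5) is also a unit clause — contradiction.
So every satisfying assignment has p3 = False.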